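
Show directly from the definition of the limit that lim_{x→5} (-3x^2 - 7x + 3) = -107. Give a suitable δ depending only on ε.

Let ε > 0 be given. We want δ > 0 such that 0 < |x − 5| < δ implies |(-3x^2 - 7x + 3) + 107| < ε.
(-3x^2 - 7x + 3) + 107 = -3x^2 - 7x + 110 = (x − 5)(-3x - 22).
So |(-3x^2 - 7x + 3) + 107| = |x − 5|·|-3x - 22|.
Require δ ≤ 1. Then |x − 5| < 1 gives |x| < 6, and by the triangle inequality |-3x - 22| ≤ 3·6 + 22 = 40.
Hence |(-3x^2 - 7x + 3) + 107| ≤ 40|x − 5| < ε provided |x − 5| < ε/40.
Take δ = min(1, ε/40). Then 0 < |x − 5| < δ gives both |x − 5| < 1 and |x − 5| < ε/40, so |(-3x^2 - 7x + 3) + 107| < ε.

δ = min(1, ε/40)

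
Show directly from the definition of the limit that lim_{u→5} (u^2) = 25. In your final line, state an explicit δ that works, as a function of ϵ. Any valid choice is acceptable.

Let ϵ > 0. We seek δ > 0 with 0 < |u − 5| < δ ⇒ |u^2 − 25| < ϵ.
Factor: u^2 − 25 = (u − 5)(u + 5), so |u^2 − 25| = |u − 5|·|u + 5|.
Impose δ ≤ 1 so that |u| < 6; then |u + 5| ≤ 11.
Hence |u^2 − 25| ≤ 11|u − 5|, which is < ϵ once |u − 5| < ϵ/11.
Take δ = min(1, ϵ/11). If 0 < |u − 5| < δ then both bounds hold and |u^2 − 25| ≤ 11|u − 5| < 11·(ϵ/11) = ϵ.

δ = min(1, ϵ/11)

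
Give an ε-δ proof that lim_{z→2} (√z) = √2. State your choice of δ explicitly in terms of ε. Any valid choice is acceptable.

δ = min(2, √2·ε)

Fix ε > 0. We want δ > 0 such that 0 < |z − 2| < δ implies |√z − √2| < ε.
Rationalise: √z − √2 = (z − 2)/(√z + √2), so |√z − √2| = |z − 2|/(√z + √2).
Restrict δ ≤ 2 so that |z − 2| < 2 forces z > 0, and then √z + √2 > √2.
Hence |√z − √2| < |z − 2|/√2, which is < ε once |z − 2| < √2·ε.
Take δ = min(2, √2·ε). If 0 < |z − 2| < δ then z > 0 and |√z − √2| < |z − 2|/√2 < ε.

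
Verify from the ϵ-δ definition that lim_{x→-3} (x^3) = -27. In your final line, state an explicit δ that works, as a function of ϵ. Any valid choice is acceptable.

δ = min(1, ϵ/37)

Fix ϵ > 0. We seek δ > 0 with 0 < |x + 3| < δ ⇒ |x^3 + 27| < ϵ.
Factor: x^3 + 27 = (x + 3)(x^2 - 3x + 9), so |x^3 + 27| = |x + 3|·|x^2 - 3x + 9|.
Impose δ ≤ 1 so that |x| < 4; then |x^2 - 3x + 9| ≤ 37.
Hence |x^3 + 27| ≤ 37|x + 3|, which is < ϵ once |x + 3| < ϵ/37.
Take δ = min(1, ϵ/37). If 0 < |x + 3| < δ then both bounds hold and |x^3 + 27| ≤ 37|x + 3| < 37·(ϵ/37) = ϵ.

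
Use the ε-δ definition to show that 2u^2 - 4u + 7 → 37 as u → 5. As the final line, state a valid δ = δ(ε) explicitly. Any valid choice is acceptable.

δ = min(1, ε/18)

Let ε > 0. We want δ > 0 such that 0 < |u − 5| < δ implies |(2u^2 - 4u + 7) − 37| < ε.
(2u^2 - 4u + 7) − 37 = 2u^2 - 4u - 30 = (u − 5)(2u + 6).
So |(2u^2 - 4u + 7) − 37| = |u − 5|·|2u + 6|.
Require δ ≤ 1. Then |u − 5| < 1 gives |u| < 6, and by the triangle inequality |2u + 6| ≤ 2·6 + 6 = 18.
Hence |(2u^2 - 4u + 7) − 37| ≤ 18|u − 5| < ε provided |u − 5| < ε/18.
Choosing δ = min(1, ε/18) ensures both conditions, hence |(2u^2 - 4u + 7) − 37| < ε.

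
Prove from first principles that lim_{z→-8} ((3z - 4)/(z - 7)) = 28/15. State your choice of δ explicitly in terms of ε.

Let ε > 0. We want δ > 0 with 0 < |z + 8| < δ ⇒ |(3z - 4)/(z - 7) − (28/15)| < ε.
Combining over a common denominator, (3z - 4)/(z - 7) − (28/15) = [(3z - 4)·(-15) − (-28)·(z - 7)] / [(-15)·(z - 7)] = -17(z + 8) / ((-15)(z - 7)).
So |(3z - 4)/(z - 7) − (28/15)| = 17|z + 8| / (15·|z − 7|).
Restrict δ ≤ 15/2. Then |z + 8| < 15/2 gives |z − 7| = |(z + 8) + (-15)| ≥ 15 − 15/2 = 15/2.
Hence |(3z - 4)/(z - 7) − (28/15)| < 17|z + 8|/(15·(15/2)) = (34/225)|z + 8|, which is < ε once |z + 8| < (225/34)ε.
Take δ = min(15/2, (225/34)ε). Then 0 < |z + 8| < δ forces both bounds, so |(3z - 4)/(z - 7) − (28/15)| < ε.

δ = min(15/2, (225/34)ε)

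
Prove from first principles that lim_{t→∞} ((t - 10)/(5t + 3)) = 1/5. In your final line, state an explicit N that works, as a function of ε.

N = (53/25)/ε

Fix ε > 0. We seek N > 0 such that t > N implies |(t - 10)/(5t + 3) − (1/5)| < ε.
(t - 10)/(5t + 3) − (1/5) = (5(t - 10) − (5t + 3)) / (5(5t + 3)) = -53/(5(5t + 3)).
For t > 0 we have 5t + 3 > 5t, so |(t - 10)/(5t + 3) − (1/5)| = 53/(5(5t + 3)) < 53/(5·5t) = (53/25)/t.
Thus |(t - 10)/(5t + 3) − (1/5)| < ε whenever t > (53/25)/ε.
Take N = (53/25)/ε. If t > N then |(t - 10)/(5t + 3) − (1/5)| < (53/25)/t < ε.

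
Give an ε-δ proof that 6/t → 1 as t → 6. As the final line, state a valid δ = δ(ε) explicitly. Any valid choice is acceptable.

δ = min(3, 3ε)

Let ε > 0. We seek δ > 0 such that 0 < |t − 6| < δ implies |6/t − 1| < ε.
|6/t − 1| = 6·|6 − t|/(6·|t|) = 6|t − 6|/(6|t|).
Restrict δ ≤ 3. Then |t − 6| < 3 gives |t| > 3, so 6|t| > 18.
Then |6/t − 1| < 6|t − 6|/18, which is < ε when |t − 6| < 3ε.
Take δ = min(3, 3ε). Then 0 < |t − 6| < δ gives both |t − 6| < 3 and |t − 6| < 3ε, so |6/t − 1| < ε.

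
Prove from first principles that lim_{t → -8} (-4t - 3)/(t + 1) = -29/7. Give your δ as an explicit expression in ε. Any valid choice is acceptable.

δ = min(7/2, (49/2)ε)

Suppose ε > 0. We want δ > 0 with 0 < |t + 8| < δ ⇒ |(-4t - 3)/(t + 1) + 29/7| < ε.
Combining over a common denominator, (-4t - 3)/(t + 1) + 29/7 = [(-4t - 3)·(-7) − 29·(t + 1)] / [(-7)·(t + 1)] = -1(t + 8) / ((-7)(t + 1)).
So |(-4t - 3)/(t + 1) + 29/7| = |t + 8| / (7·|t + 1|).
Restrict δ ≤ 7/2. Then |t + 8| < 7/2 gives |t + 1| = |(t + 8) + (-7)| ≥ 7 − 7/2 = 7/2.
Hence |(-4t - 3)/(t + 1) + 29/7| < |t + 8|/(7·(7/2)) = (2/49)|t + 8|, which is < ε once |t + 8| < (49/2)ε.
Take δ = min(7/2, (49/2)ε). Then 0 < |t + 8| < δ forces both bounds, so |(-4t - 3)/(t + 1) + 29/7| < ε.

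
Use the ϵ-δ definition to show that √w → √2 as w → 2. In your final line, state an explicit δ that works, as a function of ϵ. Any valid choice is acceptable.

Fix ϵ > 0. We want δ > 0 such that 0 < |w − 2| < δ implies |√w − √2| < ϵ.
Multiplying by the conjugate, |√w − √2| = |w − 2|/(√w + √2).
Restrict δ ≤ 2 so that |w − 2| < 2 forces w > 0, and then √w + √2 > √2.
Hence |√w − √2| < |w − 2|/√2, which is < ϵ once |w − 2| < √2·ϵ.
Take δ = min(2, √2·ϵ). If 0 < |w − 2| < δ then w > 0 and |√w − √2| < |w − 2|/√2 < ϵ.

δ = min(2, √2·ϵ)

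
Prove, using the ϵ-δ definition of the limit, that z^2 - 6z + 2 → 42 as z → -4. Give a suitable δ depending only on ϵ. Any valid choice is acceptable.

Let ϵ > 0 be given. We want δ > 0 such that 0 < |z + 4| < δ implies |(z^2 - 6z + 2) − 42| < ϵ.
(z^2 - 6z + 2) − 42 = z^2 - 6z - 40 = (z + 4)(z - 10).
So |(z^2 - 6z + 2) − 42| = |z + 4|·|z - 10|.
Require δ ≤ 2. Then |z + 4| < 2 gives |z| < 6, and by the triangle inequality |z - 10| ≤ 6 + 10 = 16.
Hence |(z^2 - 6z + 2) − 42| ≤ 16|z + 4| < ϵ provided |z + 4| < ϵ/16.
Take δ = min(2, ϵ/16). Then 0 < |z + 4| < δ gives both |z + 4| < 2 and |z + 4| < ϵ/16, so |(z^2 - 6z + 2) − 42| < ϵ.

δ = min(2, ϵ/16)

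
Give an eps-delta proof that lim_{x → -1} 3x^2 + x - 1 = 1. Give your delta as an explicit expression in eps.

delta = min(2, eps/11)

Let eps > 0. We want delta > 0 such that 0 < |x + 1| < delta implies |(3x^2 + x - 1) − 1| < eps.
(3x^2 + x - 1) − 1 = 3x^2 + x - 2 = (x + 1)(3x - 2).
So |(3x^2 + x - 1) − 1| = |x + 1|·|3x - 2|.
Require delta ≤ 2. Then |x + 1| < 2 gives |x| < 3, and by the triangle inequality |3x - 2| ≤ 3·3 + 2 = 11.
Hence |(3x^2 + x - 1) − 1| ≤ 11|x + 1| < eps provided |x + 1| < eps/11.
Take delta = min(2, eps/11). Then 0 < |x + 1| < delta gives both |x + 1| < 2 and |x + 1| < eps/11, so |(3x^2 + x - 1) − 1| < eps.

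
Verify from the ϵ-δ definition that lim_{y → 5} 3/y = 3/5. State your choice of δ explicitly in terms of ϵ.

δ = min(5/2, (25/6)ϵ)

Fix ϵ > 0. We seek δ > 0 such that 0 < |y − 5| < δ implies |3/y − (3/5)| < ϵ.
|3/y − (3/5)| = 3·|5 − y|/(5·|y|) = 3|y − 5|/(5|y|).
Require δ ≤ 5/2 so that |y| > 5 − 5/2 = 5/2, hence 5|y| > 25/2.
Then |3/y − (3/5)| < 3|y − 5|/(25/2), which is < ϵ when |y − 5| < (25/6)ϵ.
Take δ = min(5/2, (25/6)ϵ). Then 0 < |y − 5| < δ gives both |y − 5| < 5/2 and |y − 5| < (25/6)ϵ, so |3/y − (3/5)| < ϵ.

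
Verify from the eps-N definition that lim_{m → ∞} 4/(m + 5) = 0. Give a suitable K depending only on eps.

K = 4/eps

Let eps > 0. For m ≥ 1, |4/(m + 5) − 0| = 4/(m + 5) ≤ 4/m.
We need 4/m < eps, i.e. m > 4/eps.
Take K = 4/eps. If m > K then |4/(m + 5)| ≤ 4/m < eps.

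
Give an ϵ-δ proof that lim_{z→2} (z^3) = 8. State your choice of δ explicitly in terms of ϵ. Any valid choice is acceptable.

δ = min(1, ϵ/19)

Fix ϵ > 0. We seek δ > 0 with 0 < |z − 2| < δ ⇒ |z^3 − 8| < ϵ.
Factor: z^3 − 8 = (z − 2)(z^2 + 2z + 4), so |z^3 − 8| = |z − 2|·|z^2 + 2z + 4|.
Impose δ ≤ 1 so that |z| < 3; then |z^2 + 2z + 4| ≤ 19.
Hence |z^3 − 8| ≤ 19|z − 2|, which is < ϵ once |z − 2| < ϵ/19.
Take δ = min(1, ϵ/19). If 0 < |z − 2| < δ then both bounds hold and |z^3 − 8| ≤ 19|z − 2| < 19·(ϵ/19) = ϵ.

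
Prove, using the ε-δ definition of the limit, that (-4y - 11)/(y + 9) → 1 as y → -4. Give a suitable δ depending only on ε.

Fix ε > 0. We want δ > 0 with 0 < |y + 4| < δ ⇒ |(-4y - 11)/(y + 9) − 1| < ε.
Combining over a common denominator, (-4y - 11)/(y + 9) − 1 = [(-4y - 11)·5 − 5·(y + 9)] / [5·(y + 9)] = -25(y + 4) / (5(y + 9)).
So |(-4y - 11)/(y + 9) − 1| = 25|y + 4| / (5·|y + 9|).
Require δ ≤ 5/2, so |y + 9| ≥ |5| − |y + 4| > 5 − 5/2 = 5/2.
Hence |(-4y - 11)/(y + 9) − 1| < 25|y + 4|/(5·(5/2)) = 2|y + 4|, which is < ε once |y + 4| < (1/2)ε.
Take δ = min(5/2, (1/2)ε). Then 0 < |y + 4| < δ forces both bounds, so |(-4y - 11)/(y + 9) − 1| < ε.

δ = min(5/2, (1/2)ε)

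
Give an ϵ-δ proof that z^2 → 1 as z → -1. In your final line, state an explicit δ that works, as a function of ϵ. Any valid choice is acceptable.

δ = min(1, ϵ/3)

Fix ϵ > 0. We seek δ > 0 with 0 < |z + 1| < δ ⇒ |z^2 − 1| < ϵ.
Factor: z^2 − 1 = (z + 1)(z - 1), so |z^2 − 1| = |z + 1|·|z - 1|.
Restrict δ ≤ 1. Then |z + 1| < 1 gives |z| < 2, so by the triangle inequality |z - 1| ≤ 2 + 1 = 3.
Hence |z^2 − 1| ≤ 3|z + 1|, which is < ϵ once |z + 1| < ϵ/3.
Take δ = min(1, ϵ/3). If 0 < |z + 1| < δ then both bounds hold and |z^2 − 1| ≤ 3|z + 1| < 3·(ϵ/3) = ϵ.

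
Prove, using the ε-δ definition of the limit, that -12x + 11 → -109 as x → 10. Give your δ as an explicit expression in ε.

δ = ε/12

Suppose ε > 0. We need δ > 0 so that 0 < |x − 10| < δ implies |(-12x + 11) + 109| < ε.
Since (-12x + 11) + 109 = -12(x − 10), we have |(-12x + 11) + 109| = 12|x − 10|.
So 12|x − 10| < ε exactly when |x − 10| < ε/12.
Choosing δ = ε/12 gives |(-12x + 11) + 109| = 12|x − 10| < ε whenever |x − 10| < δ.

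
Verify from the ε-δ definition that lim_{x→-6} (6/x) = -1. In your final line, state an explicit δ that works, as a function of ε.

δ = min(3, 3ε)

Suppose ε > 0. We seek δ > 0 such that 0 < |x + 6| < δ implies |6/x + 1| < ε.
|6/x + 1| = 6·|-6 − x|/(6·|x|) = 6|x + 6|/(6|x|).
Restrict δ ≤ 3. Then |x + 6| < 3 gives |x| > 3, so 6|x| > 18.
Then |6/x + 1| < 6|x + 6|/18, which is < ε when |x + 6| < 3ε.
Take δ = min(3, 3ε). Then 0 < |x + 6| < δ gives both |x + 6| < 3 and |x + 6| < 3ε, so |6/x + 1| < ε.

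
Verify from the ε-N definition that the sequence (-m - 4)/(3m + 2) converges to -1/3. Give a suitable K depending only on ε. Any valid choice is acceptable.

Suppose ε > 0. For m ≥ 1, |(-m - 4)/(3m + 2) + 1/3| = |-10|/(3(3m + 2)) = 10/(3(3m + 2)).
Since 3m + 2 ≥ 3m for m ≥ 1, this is ≤ 10/(3·3m) = (10/9)/m.
So |(-m - 4)/(3m + 2) + 1/3| < ε whenever m > (10/9)/ε.
Take K = (10/9)/ε. If m > K then |(-m - 4)/(3m + 2) + 1/3| ≤ (10/9)/m < ε.

K = (10/9)/ε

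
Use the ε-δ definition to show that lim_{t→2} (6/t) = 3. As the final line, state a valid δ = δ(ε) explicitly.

Let ε > 0 be given. We seek δ > 0 such that 0 < |t − 2| < δ implies |6/t − 3| < ε.
|6/t − 3| = 6·|2 − t|/(2·|t|) = 6|t − 2|/(2|t|).
Restrict δ ≤ 1. Then |t − 2| < 1 gives |t| > 1, so 2|t| > 2.
Then |6/t − 3| < 6|t − 2|/2, which is < ε when |t − 2| < (1/3)ε.
Take δ = min(1, (1/3)ε). Then 0 < |t − 2| < δ gives both |t − 2| < 1 and |t − 2| < (1/3)ε, so |6/t − 3| < ε.

δ = min(1, (1/3)ε)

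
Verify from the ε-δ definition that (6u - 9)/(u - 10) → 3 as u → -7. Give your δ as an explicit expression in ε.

Let ε > 0 be given. We want δ > 0 with 0 < |u + 7| < δ ⇒ |(6u - 9)/(u - 10) − 3| < ε.
Combining over a common denominator, (6u - 9)/(u - 10) − 3 = [(6u - 9)·(-17) − (-51)·(u - 10)] / [(-17)·(u - 10)] = -51(u + 7) / ((-17)(u - 10)).
So |(6u - 9)/(u - 10) − 3| = 51|u + 7| / (17·|u − 10|).
Require δ ≤ 17/2, so |u − 10| ≥ |-17| − |u + 7| > 17 − 17/2 = 17/2.
Hence |(6u - 9)/(u - 10) − 3| < 51|u + 7|/(17·(17/2)) = (6/17)|u + 7|, which is < ε once |u + 7| < (17/6)ε.
Take δ = min(17/2, (17/6)ε). Then 0 < |u + 7| < δ forces both bounds, so |(6u - 9)/(u - 10) − 3| < ε.

δ = min(17/2, (17/6)ε)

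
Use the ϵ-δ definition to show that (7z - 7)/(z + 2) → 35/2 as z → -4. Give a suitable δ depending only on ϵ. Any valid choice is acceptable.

Suppose ϵ > 0. We want δ > 0 with 0 < |z + 4| < δ ⇒ |(7z - 7)/(z + 2) − (35/2)| < ϵ.
Combining over a common denominator, (7z - 7)/(z + 2) − (35/2) = [(7z - 7)·(-2) − (-35)·(z + 2)] / [(-2)·(z + 2)] = 21(z + 4) / ((-2)(z + 2)).
So |(7z - 7)/(z + 2) − (35/2)| = 21|z + 4| / (2·|z + 2|).
Restrict δ ≤ 1. Then |z + 4| < 1 gives |z + 2| = |(z + 4) + (-2)| ≥ 2 − 1 = 1.
Hence |(7z - 7)/(z + 2) − (35/2)| < 21|z + 4|/(2·1) = (21/2)|z + 4|, which is < ϵ once |z + 4| < (2/21)ϵ.
Take δ = min(1, (2/21)ϵ). Then 0 < |z + 4| < δ forces both bounds, so |(7z - 7)/(z + 2) − (35/2)| < ϵ.

δ = min(1, (2/21)ϵ)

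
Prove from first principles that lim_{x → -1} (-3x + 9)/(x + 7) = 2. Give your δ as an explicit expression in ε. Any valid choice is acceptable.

Let ε > 0. We want δ > 0 with 0 < |x + 1| < δ ⇒ |(-3x + 9)/(x + 7) − 2| < ε.
Combining over a common denominator, (-3x + 9)/(x + 7) − 2 = [(-3x + 9)·6 − 12·(x + 7)] / [6·(x + 7)] = -30(x + 1) / (6(x + 7)).
So |(-3x + 9)/(x + 7) − 2| = 30|x + 1| / (6·|x + 7|).
Require δ ≤ 3, so |x + 7| ≥ |6| − |x + 1| > 6 − 3 = 3.
Hence |(-3x + 9)/(x + 7) − 2| < 30|x + 1|/(6·3) = (5/3)|x + 1|, which is < ε once |x + 1| < (3/5)ε.
Take δ = min(3, (3/5)ε). Then 0 < |x + 1| < δ forces both bounds, so |(-3x + 9)/(x + 7) − 2| < ε.

δ = min(3, (3/5)ε)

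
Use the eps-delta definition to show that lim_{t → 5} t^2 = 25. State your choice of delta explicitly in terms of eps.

delta = min(1, eps/11)

Suppose eps > 0. We seek delta > 0 with 0 < |t − 5| < delta ⇒ |t^2 − 25| < eps.
Factor: t^2 − 25 = (t − 5)(t + 5), so |t^2 − 25| = |t − 5|·|t + 5|.
Restrict delta ≤ 1. Then |t − 5| < 1 gives |t| < 6, so by the triangle inequality |t + 5| ≤ 6 + 5 = 11.
Hence |t^2 − 25| ≤ 11|t − 5|, which is < eps once |t − 5| < eps/11.
Take delta = min(1, eps/11). If 0 < |t − 5| < delta then both bounds hold and |t^2 − 25| ≤ 11|t − 5| < 11·(eps/11) = eps.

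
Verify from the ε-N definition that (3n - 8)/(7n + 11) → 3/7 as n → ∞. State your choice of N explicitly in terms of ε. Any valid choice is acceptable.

N = (89/49)/ε

Suppose ε > 0. For n ≥ 1, |(3n - 8)/(7n + 11) − (3/7)| = |-89|/(7(7n + 11)) = 89/(7(7n + 11)).
Since 7n + 11 ≥ 7n for n ≥ 1, this is ≤ 89/(7·7n) = (89/49)/n.
So |(3n - 8)/(7n + 11) − (3/7)| < ε whenever n > (89/49)/ε.
Take N = (89/49)/ε. If n > N then |(3n - 8)/(7n + 11) − (3/7)| ≤ (89/49)/n < ε.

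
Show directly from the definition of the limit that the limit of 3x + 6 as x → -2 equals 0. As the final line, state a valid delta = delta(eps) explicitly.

Suppose eps > 0. We need delta > 0 so that 0 < |x + 2| < delta implies |(3x + 6)| < eps.
|(3x + 6)| = |3x + 6| = 3|x + 2|.
So 3|x + 2| < eps exactly when |x + 2| < eps/3.
Choosing delta = eps/3 gives |(3x + 6)| = 3|x + 2| < eps whenever |x + 2| < delta.

delta = eps/3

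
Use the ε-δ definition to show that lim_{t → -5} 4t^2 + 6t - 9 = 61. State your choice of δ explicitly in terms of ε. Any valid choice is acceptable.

Suppose ε > 0. We want δ > 0 such that 0 < |t + 5| < δ implies |(4t^2 + 6t - 9) − 61| < ε.
(4t^2 + 6t - 9) − 61 = 4t^2 + 6t - 70 = (t + 5)(4t - 14).
So |(4t^2 + 6t - 9) − 61| = |t + 5|·|4t - 14|.
Require δ ≤ 1. Then |t + 5| < 1 gives |t| < 6, and by the triangle inequality |4t - 14| ≤ 4·6 + 14 = 38.
Hence |(4t^2 + 6t - 9) − 61| ≤ 38|t + 5| < ε provided |t + 5| < ε/38.
Take δ = min(1, ε/38). Then 0 < |t + 5| < δ gives both |t + 5| < 1 and |t + 5| < ε/38, so |(4t^2 + 6t - 9) − 61| < ε.

δ = min(1, ε/38)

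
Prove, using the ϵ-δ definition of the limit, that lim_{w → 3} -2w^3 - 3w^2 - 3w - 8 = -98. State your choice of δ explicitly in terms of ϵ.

δ = min(1, ϵ/98)

Let ϵ > 0 be given. We want δ > 0 such that 0 < |w − 3| < δ implies |(-2w^3 - 3w^2 - 3w - 8) + 98| < ϵ.
(-2w^3 - 3w^2 - 3w - 8) + 98 = -2w^3 - 3w^2 - 3w + 90 = (w − 3)(-2w^2 - 9w - 30).
So |(-2w^3 - 3w^2 - 3w - 8) + 98| = |w − 3|·|-2w^2 - 9w - 30|.
Require δ ≤ 1. Then |w − 3| < 1 gives |w| < 4, and by the triangle inequality |-2w^2 - 9w - 30| ≤ 2·4^2 + 9·4 + 30 = 98.
Hence |(-2w^3 - 3w^2 - 3w - 8) + 98| ≤ 98|w − 3| < ϵ provided |w − 3| < ϵ/98.
Take δ = min(1, ϵ/98). Then 0 < |w − 3| < δ gives both |w − 3| < 1 and |w − 3| < ϵ/98, so |(-2w^3 - 3w^2 - 3w - 8) + 98| < ϵ.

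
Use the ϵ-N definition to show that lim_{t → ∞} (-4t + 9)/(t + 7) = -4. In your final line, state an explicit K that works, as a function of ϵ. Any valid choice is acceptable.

Let ϵ > 0. We seek K > 0 such that t > K implies |(-4t + 9)/(t + 7) + 4| < ϵ.
(-4t + 9)/(t + 7) + 4 = ((-4t + 9) − (-4)(t + 7)) / ((t + 7)) = 37/((t + 7)).
For t > 0 we have t + 7 > t, so |(-4t + 9)/(t + 7) + 4| = 37/((t + 7)) < 37/(t) = 37/t.
Thus |(-4t + 9)/(t + 7) + 4| < ϵ whenever t > 37/ϵ.
Take K = 37/ϵ. If t > K then |(-4t + 9)/(t + 7) + 4| < 37/t < ϵ.

K = 37/ϵ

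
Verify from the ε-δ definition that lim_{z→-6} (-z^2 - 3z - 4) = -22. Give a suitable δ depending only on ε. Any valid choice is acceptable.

Let ε > 0 be given. We want δ > 0 such that 0 < |z + 6| < δ implies |(-z^2 - 3z - 4) + 22| < ε.
(-z^2 - 3z - 4) + 22 = -z^2 - 3z + 18 = (z + 6)(-z + 3).
So |(-z^2 - 3z - 4) + 22| = |z + 6|·|-z + 3|.
Assume first that |z + 6| < 1, so |z| < 7. Then |-z + 3| ≤ 7 + 3 = 10.
Hence |(-z^2 - 3z - 4) + 22| ≤ 10|z + 6| < ε provided |z + 6| < ε/10.
Choosing δ = min(1, ε/10) ensures both conditions, hence |(-z^2 - 3z - 4) + 22| < ε.

δ = min(1, ε/10)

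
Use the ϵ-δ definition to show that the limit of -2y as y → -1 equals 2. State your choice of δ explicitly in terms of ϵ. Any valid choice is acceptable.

Let ϵ > 0 be given. We need δ > 0 so that 0 < |y + 1| < δ implies |(-2y) − 2| < ϵ.
Since (-2y) − 2 = -2(y + 1), we have |(-2y) − 2| = 2|y + 1|.
Thus it suffices that |y + 1| < ϵ/2.
Choosing δ = ϵ/2 gives |(-2y) − 2| = 2|y + 1| < ϵ whenever |y + 1| < δ.

δ = ϵ/2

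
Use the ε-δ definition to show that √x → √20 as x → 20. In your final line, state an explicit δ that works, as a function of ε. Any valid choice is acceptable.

Let ε > 0. We want δ > 0 such that 0 < |x − 20| < δ implies |√x − √20| < ε.
Rationalise: √x − √20 = (x − 20)/(√x + √20), so |√x − √20| = |x − 20|/(√x + √20).
Restrict δ ≤ 20 so that |x − 20| < 20 forces x > 0, and then √x + √20 > √20.
Hence |√x − √20| < |x − 20|/√20, which is < ε once |x − 20| < √20·ε.
Take δ = min(20, √20·ε). If 0 < |x − 20| < δ then x > 0 and |√x − √20| < |x − 20|/√20 < ε.

δ = min(20, √20·ε)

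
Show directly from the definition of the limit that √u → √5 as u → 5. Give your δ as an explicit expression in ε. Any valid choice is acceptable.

δ = min(5, √5·ε)

Suppose ε > 0. We want δ > 0 such that 0 < |u − 5| < δ implies |√u − √5| < ε.
Multiplying by the conjugate, |√u − √5| = |u − 5|/(√u + √5).
Restrict δ ≤ 5 so that |u − 5| < 5 forces u > 0, and then √u + √5 > √5.
Hence |√u − √5| < |u − 5|/√5, which is < ε once |u − 5| < √5·ε.
Take δ = min(5, √5·ε). If 0 < |u − 5| < δ then u > 0 and |√u − √5| < |u − 5|/√5 < ε.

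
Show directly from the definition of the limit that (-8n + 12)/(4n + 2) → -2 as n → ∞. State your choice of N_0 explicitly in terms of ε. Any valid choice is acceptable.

N_0 = 4/ε

Suppose ε > 0. For n ≥ 1, |(-8n + 12)/(4n + 2) + 2| = |64|/(4(4n + 2)) = 64/(4(4n + 2)).
Since 4n + 2 ≥ 4n for n ≥ 1, this is ≤ 64/(4·4n) = 4/n.
So |(-8n + 12)/(4n + 2) + 2| < ε whenever n > 4/ε.
Take N_0 = 4/ε. If n > N_0 then |(-8n + 12)/(4n + 2) + 2| ≤ 4/n < ε.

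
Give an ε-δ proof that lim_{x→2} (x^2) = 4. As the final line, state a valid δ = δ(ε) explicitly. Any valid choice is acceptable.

Fix ε > 0. We seek δ > 0 with 0 < |x − 2| < δ ⇒ |x^2 − 4| < ε.
Factor: x^2 − 4 = (x − 2)(x + 2), so |x^2 − 4| = |x − 2|·|x + 2|.
Restrict δ ≤ 1. Then |x − 2| < 1 gives |x| < 3, so by the triangle inequality |x + 2| ≤ 3 + 2 = 5.
Hence |x^2 − 4| ≤ 5|x − 2|, which is < ε once |x − 2| < ε/5.
Take δ = min(1, ε/5). If 0 < |x − 2| < δ then both bounds hold and |x^2 − 4| ≤ 5|x − 2| < 5·(ε/5) = ε.

δ = min(1, ε/5)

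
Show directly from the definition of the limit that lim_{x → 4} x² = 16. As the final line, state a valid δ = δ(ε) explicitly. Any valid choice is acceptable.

δ = min(1, ε/9)

Suppose ε > 0. We seek δ > 0 with 0 < |x − 4| < δ ⇒ |x² − 16| < ε.
Factor: x² − 16 = (x − 4)(x + 4), so |x² − 16| = |x − 4|·|x + 4|.
Impose δ ≤ 1 so that |x| < 5; then |x + 4| ≤ 9.
Hence |x² − 16| ≤ 9|x − 4|, which is < ε once |x − 4| < ε/9.
Take δ = min(1, ε/9). If 0 < |x − 4| < δ then both bounds hold and |x² − 16| ≤ 9|x − 4| < 9·(ε/9) = ε.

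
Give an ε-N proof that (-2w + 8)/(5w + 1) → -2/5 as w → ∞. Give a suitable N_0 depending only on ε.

Let ε > 0 be given. We seek N_0 > 0 such that w > N_0 implies |(-2w + 8)/(5w + 1) + 2/5| < ε.
(-2w + 8)/(5w + 1) + 2/5 = (5(-2w + 8) − (-2)(5w + 1)) / (5(5w + 1)) = 42/(5(5w + 1)).
For w > 0 we have 5w + 1 > 5w, so |(-2w + 8)/(5w + 1) + 2/5| = 42/(5(5w + 1)) < 42/(5·5w) = (42/25)/w.
Thus |(-2w + 8)/(5w + 1) + 2/5| < ε whenever w > (42/25)/ε.
Take N_0 = (42/25)/ε. If w > N_0 then |(-2w + 8)/(5w + 1) + 2/5| < (42/25)/w < ε.

N_0 = (42/25)/ε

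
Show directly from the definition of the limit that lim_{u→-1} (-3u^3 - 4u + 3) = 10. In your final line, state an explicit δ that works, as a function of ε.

δ = min(2, ε/43)

Let ε > 0. We want δ > 0 such that 0 < |u + 1| < δ implies |(-3u^3 - 4u + 3) − 10| < ε.
(-3u^3 - 4u + 3) − 10 = -3u^3 - 4u - 7 = (u + 1)(-3u^2 + 3u - 7).
So |(-3u^3 - 4u + 3) − 10| = |u + 1|·|-3u^2 + 3u - 7|.
Require δ ≤ 2. Then |u + 1| < 2 gives |u| < 3, and by the triangle inequality |-3u^2 + 3u - 7| ≤ 3·3^2 + 3·3 + 7 = 43.
Hence |(-3u^3 - 4u + 3) − 10| ≤ 43|u + 1| < ε provided |u + 1| < ε/43.
Choosing δ = min(2, ε/43) ensures both conditions, hence |(-3u^3 - 4u + 3) − 10| < ε.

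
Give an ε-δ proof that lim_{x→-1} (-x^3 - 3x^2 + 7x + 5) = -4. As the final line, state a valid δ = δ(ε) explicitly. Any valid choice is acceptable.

δ = min(1, ε/17)

Fix ε > 0. We want δ > 0 such that 0 < |x + 1| < δ implies |(-x^3 - 3x^2 + 7x + 5) + 4| < ε.
(-x^3 - 3x^2 + 7x + 5) + 4 = -x^3 - 3x^2 + 7x + 9 = (x + 1)(-x^2 - 2x + 9).
So |(-x^3 - 3x^2 + 7x + 5) + 4| = |x + 1|·|-x^2 - 2x + 9|.
Assume first that |x + 1| < 1, so |x| < 2. Then |-x^2 - 2x + 9| ≤ 2^2 + 2·2 + 9 = 17.
Hence |(-x^3 - 3x^2 + 7x + 5) + 4| ≤ 17|x + 1| < ε provided |x + 1| < ε/17.
Choosing δ = min(1, ε/17) ensures both conditions, hence |(-x^3 - 3x^2 + 7x + 5) + 4| < ε.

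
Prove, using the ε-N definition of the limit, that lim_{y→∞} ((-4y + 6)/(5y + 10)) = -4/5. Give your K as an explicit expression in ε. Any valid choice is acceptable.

K = (14/5)/ε

Let ε > 0. We seek K > 0 such that y > K implies |(-4y + 6)/(5y + 10) + 4/5| < ε.
(-4y + 6)/(5y + 10) + 4/5 = (5(-4y + 6) − (-4)(5y + 10)) / (5(5y + 10)) = 70/(5(5y + 10)).
For y > 0 we have 5y + 10 > 5y, so |(-4y + 6)/(5y + 10) + 4/5| = 70/(5(5y + 10)) < 70/(5·5y) = (14/5)/y.
Thus |(-4y + 6)/(5y + 10) + 4/5| < ε whenever y > (14/5)/ε.
Take K = (14/5)/ε. If y > K then |(-4y + 6)/(5y + 10) + 4/5| < (14/5)/y < ε.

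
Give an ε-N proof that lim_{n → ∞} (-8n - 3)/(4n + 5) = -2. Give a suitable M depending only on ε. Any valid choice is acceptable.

M = (7/4)/ε

Fix ε > 0. For n ≥ 1, |(-8n - 3)/(4n + 5) + 2| = |28|/(4(4n + 5)) = 28/(4(4n + 5)).
Since 4n + 5 ≥ 4n for n ≥ 1, this is ≤ 28/(4·4n) = (7/4)/n.
So |(-8n - 3)/(4n + 5) + 2| < ε whenever n > (7/4)/ε.
Take M = (7/4)/ε. If n > M then |(-8n - 3)/(4n + 5) + 2| ≤ (7/4)/n < ε.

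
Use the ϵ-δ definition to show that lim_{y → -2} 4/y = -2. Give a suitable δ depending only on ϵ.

δ = min(1, (1/2)ϵ)

Let ϵ > 0. We seek δ > 0 such that 0 < |y + 2| < δ implies |4/y + 2| < ϵ.
|4/y + 2| = 4·|-2 − y|/(2·|y|) = 4|y + 2|/(2|y|).
Require δ ≤ 1 so that |y| > 2 − 1 = 1, hence 2|y| > 2.
Then |4/y + 2| < 4|y + 2|/2, which is < ϵ when |y + 2| < (1/2)ϵ.
Take δ = min(1, (1/2)ϵ). Then 0 < |y + 2| < δ gives both |y + 2| < 1 and |y + 2| < (1/2)ϵ, so |4/y + 2| < ϵ.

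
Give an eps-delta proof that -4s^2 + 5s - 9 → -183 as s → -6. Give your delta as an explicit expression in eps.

delta = min(1, eps/57)

Let eps > 0 be given. We want delta > 0 such that 0 < |s + 6| < delta implies |(-4s^2 + 5s - 9) + 183| < eps.
(-4s^2 + 5s - 9) + 183 = -4s^2 + 5s + 174 = (s + 6)(-4s + 29).
So |(-4s^2 + 5s - 9) + 183| = |s + 6|·|-4s + 29|.
Require delta ≤ 1. Then |s + 6| < 1 gives |s| < 7, and by the triangle inequality |-4s + 29| ≤ 4·7 + 29 = 57.
Hence |(-4s^2 + 5s - 9) + 183| ≤ 57|s + 6| < eps provided |s + 6| < eps/57.
Choosing delta = min(1, eps/57) ensures both conditions, hence |(-4s^2 + 5s - 9) + 183| < eps.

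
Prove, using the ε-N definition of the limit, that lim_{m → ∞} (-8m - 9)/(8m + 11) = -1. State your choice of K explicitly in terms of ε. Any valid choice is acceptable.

K = (1/4)/ε

Let ε > 0. For m ≥ 1, |(-8m - 9)/(8m + 11) + 1| = |16|/(8(8m + 11)) = 16/(8(8m + 11)).
Since 8m + 11 ≥ 8m for m ≥ 1, this is ≤ 16/(8·8m) = (1/4)/m.
So |(-8m - 9)/(8m + 11) + 1| < ε whenever m > (1/4)/ε.
Take K = (1/4)/ε. If m > K then |(-8m - 9)/(8m + 11) + 1| ≤ (1/4)/m < ε.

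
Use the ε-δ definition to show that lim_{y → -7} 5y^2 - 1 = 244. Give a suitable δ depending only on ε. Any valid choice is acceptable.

Let ε > 0 be given. We want δ > 0 such that 0 < |y + 7| < δ implies |(5y^2 - 1) − 244| < ε.
(5y^2 - 1) − 244 = 5y^2 - 245 = (y + 7)(5y - 35).
So |(5y^2 - 1) − 244| = |y + 7|·|5y - 35|.
Assume first that |y + 7| < 1, so |y| < 8. Then |5y - 35| ≤ 5·8 + 35 = 75.
Hence |(5y^2 - 1) − 244| ≤ 75|y + 7| < ε provided |y + 7| < ε/75.
Take δ = min(1, ε/75). Then 0 < |y + 7| < δ gives both |y + 7| < 1 and |y + 7| < ε/75, so |(5y^2 - 1) − 244| < ε.

δ = min(1, ε/75)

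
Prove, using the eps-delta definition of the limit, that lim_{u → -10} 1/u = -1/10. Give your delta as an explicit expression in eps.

delta = min(5, 50eps)

Let eps > 0. We seek delta > 0 such that 0 < |u + 10| < delta implies |1/u + 1/10| < eps.
|1/u + 1/10| = |-10 − u|/(10·|u|) = |u + 10|/(10|u|).
Require delta ≤ 5 so that |u| > 10 − 5 = 5, hence 10|u| > 50.
Then |1/u + 1/10| < |u + 10|/50, which is < eps when |u + 10| < 50eps.
Take delta = min(5, 50eps). Then 0 < |u + 10| < delta gives both |u + 10| < 5 and |u + 10| < 50eps, so |1/u + 1/10| < eps.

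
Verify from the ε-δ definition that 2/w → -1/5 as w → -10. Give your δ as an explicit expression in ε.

δ = min(5, 25ε)

Let ε > 0. We seek δ > 0 such that 0 < |w + 10| < δ implies |2/w + 1/5| < ε.
|2/w + 1/5| = 2·|-10 − w|/(10·|w|) = 2|w + 10|/(10|w|).
Require δ ≤ 5 so that |w| > 10 − 5 = 5, hence 10|w| > 50.
Then |2/w + 1/5| < 2|w + 10|/50, which is < ε when |w + 10| < 25ε.
Take δ = min(5, 25ε). Then 0 < |w + 10| < δ gives both |w + 10| < 5 and |w + 10| < 25ε, so |2/w + 1/5| < ε.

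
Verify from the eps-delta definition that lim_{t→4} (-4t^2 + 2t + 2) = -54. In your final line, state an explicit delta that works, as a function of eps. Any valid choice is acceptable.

delta = min(1, eps/34)

Let eps > 0 be given. We want delta > 0 such that 0 < |t − 4| < delta implies |(-4t^2 + 2t + 2) + 54| < eps.
(-4t^2 + 2t + 2) + 54 = -4t^2 + 2t + 56 = (t − 4)(-4t - 14).
So |(-4t^2 + 2t + 2) + 54| = |t − 4|·|-4t - 14|.
Require delta ≤ 1. Then |t − 4| < 1 gives |t| < 5, and by the triangle inequality |-4t - 14| ≤ 4·5 + 14 = 34.
Hence |(-4t^2 + 2t + 2) + 54| ≤ 34|t − 4| < eps provided |t − 4| < eps/34.
Take delta = min(1, eps/34). Then 0 < |t − 4| < delta gives both |t − 4| < 1 and |t − 4| < eps/34, so |(-4t^2 + 2t + 2) + 54| < eps.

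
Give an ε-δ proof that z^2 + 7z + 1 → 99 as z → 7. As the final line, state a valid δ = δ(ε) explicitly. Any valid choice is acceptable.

δ = min(1, ε/22)

Let ε > 0 be given. We want δ > 0 such that 0 < |z − 7| < δ implies |(z^2 + 7z + 1) − 99| < ε.
(z^2 + 7z + 1) − 99 = z^2 + 7z - 98 = (z − 7)(z + 14).
So |(z^2 + 7z + 1) − 99| = |z − 7|·|z + 14|.
Assume first that |z − 7| < 1, so |z| < 8. Then |z + 14| ≤ 8 + 14 = 22.
Hence |(z^2 + 7z + 1) − 99| ≤ 22|z − 7| < ε provided |z − 7| < ε/22.
Choosing δ = min(1, ε/22) ensures both conditions, hence |(z^2 + 7z + 1) − 99| < ε.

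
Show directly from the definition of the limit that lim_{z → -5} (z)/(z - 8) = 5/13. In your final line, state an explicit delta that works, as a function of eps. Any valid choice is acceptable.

Let eps > 0. We want delta > 0 with 0 < |z + 5| < delta ⇒ |(z)/(z - 8) − (5/13)| < eps.
Combining over a common denominator, (z)/(z - 8) − (5/13) = [(z)·(-13) − (-5)·(z - 8)] / [(-13)·(z - 8)] = -8(z + 5) / ((-13)(z - 8)).
So |(z)/(z - 8) − (5/13)| = 8|z + 5| / (13·|z − 8|).
Restrict delta ≤ 13/2. Then |z + 5| < 13/2 gives |z − 8| = |(z + 5) + (-13)| ≥ 13 − 13/2 = 13/2.
Hence |(z)/(z - 8) − (5/13)| < 8|z + 5|/(13·(13/2)) = (16/169)|z + 5|, which is < eps once |z + 5| < (169/16)eps.
Take delta = min(13/2, (169/16)eps). Then 0 < |z + 5| < delta forces both bounds, so |(z)/(z - 8) − (5/13)| < eps.

delta = min(13/2, (169/16)eps)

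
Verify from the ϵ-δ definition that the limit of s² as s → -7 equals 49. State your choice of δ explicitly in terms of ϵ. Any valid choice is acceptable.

Suppose ϵ > 0. We seek δ > 0 with 0 < |s + 7| < δ ⇒ |s² − 49| < ϵ.
Factor: s² − 49 = (s + 7)(s - 7), so |s² − 49| = |s + 7|·|s - 7|.
Restrict δ ≤ 1. Then |s + 7| < 1 gives |s| < 8, so by the triangle inequality |s - 7| ≤ 8 + 7 = 15.
Hence |s² − 49| ≤ 15|s + 7|, which is < ϵ once |s + 7| < ϵ/15.
Take δ = min(1, ϵ/15). If 0 < |s + 7| < δ then both bounds hold and |s² − 49| ≤ 15|s + 7| < 15·(ϵ/15) = ϵ.

δ = min(1, ϵ/15)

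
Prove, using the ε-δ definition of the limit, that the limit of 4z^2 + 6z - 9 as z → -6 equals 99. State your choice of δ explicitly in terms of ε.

Let ε > 0. We want δ > 0 such that 0 < |z + 6| < δ implies |(4z^2 + 6z - 9) − 99| < ε.
(4z^2 + 6z - 9) − 99 = 4z^2 + 6z - 108 = (z + 6)(4z - 18).
So |(4z^2 + 6z - 9) − 99| = |z + 6|·|4z - 18|.
Assume first that |z + 6| < 1, so |z| < 7. Then |4z - 18| ≤ 4·7 + 18 = 46.
Hence |(4z^2 + 6z - 9) − 99| ≤ 46|z + 6| < ε provided |z + 6| < ε/46.
Take δ = min(1, ε/46). Then 0 < |z + 6| < δ gives both |z + 6| < 1 and |z + 6| < ε/46, so |(4z^2 + 6z - 9) − 99| < ε.

δ = min(1, ε/46)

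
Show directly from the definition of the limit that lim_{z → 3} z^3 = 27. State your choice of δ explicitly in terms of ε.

Suppose ε > 0. We seek δ > 0 with 0 < |z − 3| < δ ⇒ |z^3 − 27| < ε.
Factor: z^3 − 27 = (z − 3)(z^2 + 3z + 9), so |z^3 − 27| = |z − 3|·|z^2 + 3z + 9|.
Restrict δ ≤ 1. Then |z − 3| < 1 gives |z| < 4, so by the triangle inequality |z^2 + 3z + 9| ≤ 4^2 + 3·4 + 9 = 37.
Hence |z^3 − 27| ≤ 37|z − 3|, which is < ε once |z − 3| < ε/37.
Take δ = min(1, ε/37). If 0 < |z − 3| < δ then both bounds hold and |z^3 − 27| ≤ 37|z − 3| < 37·(ε/37) = ε.

δ = min(1, ε/37)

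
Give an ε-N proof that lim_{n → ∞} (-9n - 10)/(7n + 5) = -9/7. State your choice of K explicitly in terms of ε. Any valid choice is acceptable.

Suppose ε > 0. For n ≥ 1, |(-9n - 10)/(7n + 5) + 9/7| = |-25|/(7(7n + 5)) = 25/(7(7n + 5)).
Since 7n + 5 ≥ 7n for n ≥ 1, this is ≤ 25/(7·7n) = (25/49)/n.
So |(-9n - 10)/(7n + 5) + 9/7| < ε whenever n > (25/49)/ε.
Take K = (25/49)/ε. If n > K then |(-9n - 10)/(7n + 5) + 9/7| ≤ (25/49)/n < ε.

K = (25/49)/ε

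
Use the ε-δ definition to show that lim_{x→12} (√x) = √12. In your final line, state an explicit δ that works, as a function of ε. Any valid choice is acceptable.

Suppose ε > 0. We want δ > 0 such that 0 < |x − 12| < δ implies |√x − √12| < ε.
Rationalise: √x − √12 = (x − 12)/(√x + √12), so |√x − √12| = |x − 12|/(√x + √12).
Restrict δ ≤ 12 so that |x − 12| < 12 forces x > 0, and then √x + √12 > √12.
Hence |√x − √12| < |x − 12|/√12, which is < ε once |x − 12| < √12·ε.
Take δ = min(12, √12·ε). If 0 < |x − 12| < δ then x > 0 and |√x − √12| < |x − 12|/√12 < ε.

δ = min(12, √12·ε)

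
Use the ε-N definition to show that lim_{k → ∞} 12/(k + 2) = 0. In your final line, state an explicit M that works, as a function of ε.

Let ε > 0. For k ≥ 1, |12/(k + 2) − 0| = 12/(k + 2) ≤ 12/k.
We need 12/k < ε, i.e. k > 12/ε.
Take M = 12/ε. If k > M then |12/(k + 2)| ≤ 12/k < ε.

M = 12/ε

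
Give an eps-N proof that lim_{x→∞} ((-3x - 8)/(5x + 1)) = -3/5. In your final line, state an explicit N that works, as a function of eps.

Fix eps > 0. We seek N > 0 such that x > N implies |(-3x - 8)/(5x + 1) + 3/5| < eps.
(-3x - 8)/(5x + 1) + 3/5 = (5(-3x - 8) − (-3)(5x + 1)) / (5(5x + 1)) = -37/(5(5x + 1)).
For x > 0 we have 5x + 1 > 5x, so |(-3x - 8)/(5x + 1) + 3/5| = 37/(5(5x + 1)) < 37/(5·5x) = (37/25)/x.
Thus |(-3x - 8)/(5x + 1) + 3/5| < eps whenever x > (37/25)/eps.
Take N = (37/25)/eps. If x > N then |(-3x - 8)/(5x + 1) + 3/5| < (37/25)/x < eps.

N = (37/25)/eps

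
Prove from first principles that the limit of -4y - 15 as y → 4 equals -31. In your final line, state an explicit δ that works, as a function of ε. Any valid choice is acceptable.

Fix ε > 0. We need δ > 0 so that 0 < |y − 4| < δ implies |(-4y - 15) + 31| < ε.
|(-4y - 15) + 31| = |-4y + 16| = 4|y − 4|.
So 4|y − 4| < ε exactly when |y − 4| < ε/4.
Take δ = ε/4. If 0 < |y − 4| < δ then |(-4y - 15) + 31| = 4|y − 4| < 4·(ε/4) = ε.

δ = ε/4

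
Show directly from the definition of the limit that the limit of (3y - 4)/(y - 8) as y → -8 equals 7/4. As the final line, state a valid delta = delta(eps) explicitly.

Let eps > 0. We want delta > 0 with 0 < |y + 8| < delta ⇒ |(3y - 4)/(y - 8) − (7/4)| < eps.
Combining over a common denominator, (3y - 4)/(y - 8) − (7/4) = [(3y - 4)·(-16) − (-28)·(y - 8)] / [(-16)·(y - 8)] = -20(y + 8) / ((-16)(y - 8)).
So |(3y - 4)/(y - 8) − (7/4)| = 20|y + 8| / (16·|y − 8|).
Require delta ≤ 8, so |y − 8| ≥ |-16| − |y + 8| > 16 − 8 = 8.
Hence |(3y - 4)/(y - 8) − (7/4)| < 20|y + 8|/(16·8) = (5/32)|y + 8|, which is < eps once |y + 8| < (32/5)eps.
Take delta = min(8, (32/5)eps). Then 0 < |y + 8| < delta forces both bounds, so |(3y - 4)/(y - 8) − (7/4)| < eps.

delta = min(8, (32/5)eps)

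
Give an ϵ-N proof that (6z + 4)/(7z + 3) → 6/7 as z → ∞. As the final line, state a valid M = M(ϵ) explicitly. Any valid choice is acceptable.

M = (10/49)/ϵ

Let ϵ > 0 be given. We seek M > 0 such that z > M implies |(6z + 4)/(7z + 3) − (6/7)| < ϵ.
(6z + 4)/(7z + 3) − (6/7) = (7(6z + 4) − 6(7z + 3)) / (7(7z + 3)) = 10/(7(7z + 3)).
For z > 0 we have 7z + 3 > 7z, so |(6z + 4)/(7z + 3) − (6/7)| = 10/(7(7z + 3)) < 10/(7·7z) = (10/49)/z.
Thus |(6z + 4)/(7z + 3) − (6/7)| < ϵ whenever z > (10/49)/ϵ.
Take M = (10/49)/ϵ. If z > M then |(6z + 4)/(7z + 3) − (6/7)| < (10/49)/z < ϵ.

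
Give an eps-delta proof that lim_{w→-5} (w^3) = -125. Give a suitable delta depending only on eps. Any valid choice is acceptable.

delta = min(1, eps/91)

Let eps > 0 be given. We seek delta > 0 with 0 < |w + 5| < delta ⇒ |w^3 + 125| < eps.
Factor: w^3 + 125 = (w + 5)(w^2 - 5w + 25), so |w^3 + 125| = |w + 5|·|w^2 - 5w + 25|.
Restrict delta ≤ 1. Then |w + 5| < 1 gives |w| < 6, so by the triangle inequality |w^2 - 5w + 25| ≤ 6^2 + 5·6 + 25 = 91.
Hence |w^3 + 125| ≤ 91|w + 5|, which is < eps once |w + 5| < eps/91.
Take delta = min(1, eps/91). If 0 < |w + 5| < delta then both bounds hold and |w^3 + 125| ≤ 91|w + 5| < 91·(eps/91) = eps.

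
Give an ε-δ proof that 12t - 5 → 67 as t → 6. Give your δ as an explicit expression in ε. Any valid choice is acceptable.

Let ε > 0. We need δ > 0 so that 0 < |t − 6| < δ implies |(12t - 5) − 67| < ε.
Since (12t - 5) − 67 = 12(t − 6), we have |(12t - 5) − 67| = 12|t − 6|.
Thus it suffices that |t − 6| < ε/12.
Take δ = ε/12. If 0 < |t − 6| < δ then |(12t - 5) − 67| = 12|t − 6| < 12·(ε/12) = ε.

δ = ε/12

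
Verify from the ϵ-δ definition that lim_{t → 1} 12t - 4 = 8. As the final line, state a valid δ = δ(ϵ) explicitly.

δ = ϵ/12

Fix ϵ > 0. We need δ > 0 so that 0 < |t − 1| < δ implies |(12t - 4) − 8| < ϵ.
|(12t - 4) − 8| = |12t - 12| = 12|t − 1|.
Thus it suffices that |t − 1| < ϵ/12.
Take δ = ϵ/12. If 0 < |t − 1| < δ then |(12t - 4) − 8| = 12|t − 1| < 12·(ϵ/12) = ϵ.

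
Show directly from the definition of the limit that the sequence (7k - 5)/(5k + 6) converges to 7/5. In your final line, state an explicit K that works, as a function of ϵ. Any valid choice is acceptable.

K = (67/25)/ϵ

Suppose ϵ > 0. For k ≥ 1, |(7k - 5)/(5k + 6) − (7/5)| = |-67|/(5(5k + 6)) = 67/(5(5k + 6)).
Since 5k + 6 ≥ 5k for k ≥ 1, this is ≤ 67/(5·5k) = (67/25)/k.
So |(7k - 5)/(5k + 6) − (7/5)| < ϵ whenever k > (67/25)/ϵ.
Take K = (67/25)/ϵ. If k > K then |(7k - 5)/(5k + 6) − (7/5)| ≤ (67/25)/k < ϵ.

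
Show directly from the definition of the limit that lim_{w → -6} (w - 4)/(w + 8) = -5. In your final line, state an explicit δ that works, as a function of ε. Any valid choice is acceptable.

δ = min(1, (1/6)ε)

Suppose ε > 0. We want δ > 0 with 0 < |w + 6| < δ ⇒ |(w - 4)/(w + 8) + 5| < ε.
Combining over a common denominator, (w - 4)/(w + 8) + 5 = [(w - 4)·2 − (-10)·(w + 8)] / [2·(w + 8)] = 12(w + 6) / (2(w + 8)).
So |(w - 4)/(w + 8) + 5| = 12|w + 6| / (2·|w + 8|).
Require δ ≤ 1, so |w + 8| ≥ |2| − |w + 6| > 2 − 1 = 1.
Hence |(w - 4)/(w + 8) + 5| < 12|w + 6|/(2·1) = 6|w + 6|, which is < ε once |w + 6| < (1/6)ε.
Take δ = min(1, (1/6)ε). Then 0 < |w + 6| < δ forces both bounds, so |(w - 4)/(w + 8) + 5| < ε.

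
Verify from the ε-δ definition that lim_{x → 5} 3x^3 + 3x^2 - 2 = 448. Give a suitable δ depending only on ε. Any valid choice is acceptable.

Suppose ε > 0. We want δ > 0 such that 0 < |x − 5| < δ implies |(3x^3 + 3x^2 - 2) − 448| < ε.
(3x^3 + 3x^2 - 2) − 448 = 3x^3 + 3x^2 - 450 = (x − 5)(3x^2 + 18x + 90).
So |(3x^3 + 3x^2 - 2) − 448| = |x − 5|·|3x^2 + 18x + 90|.
Require δ ≤ 1. Then |x − 5| < 1 gives |x| < 6, and by the triangle inequality |3x^2 + 18x + 90| ≤ 3·6^2 + 18·6 + 90 = 306.
Hence |(3x^3 + 3x^2 - 2) − 448| ≤ 306|x − 5| < ε provided |x − 5| < ε/306.
Choosing δ = min(1, ε/306) ensures both conditions, hence |(3x^3 + 3x^2 - 2) − 448| < ε.

δ = min(1, ε/306)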